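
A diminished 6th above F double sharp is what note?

D

F up a major sixth is D, so the target letter is D.
From F##, a diminished sixth is 7 semitones up: D.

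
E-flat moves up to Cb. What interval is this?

minor sixth

Counting letters E–F–G–A–B–C gives a sixth.
Eb→Cb = 8 semitones, 1 narrower than the major sixth (9), so minor.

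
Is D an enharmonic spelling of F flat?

D is pitch class 2; Fb is pitch class 4.
The pitch classes differ (2 vs. 4), so they are not enharmonic equivalents.

No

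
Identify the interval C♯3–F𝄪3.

augmented fourth

The letter names run C→F, a span of 3 letter steps, so the interval is some kind of fourth.
C# to F## is 6 semitones. A perfect fourth is 5, so 6 makes it augmented.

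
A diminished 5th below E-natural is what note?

A#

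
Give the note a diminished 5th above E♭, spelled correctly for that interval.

A fifth above E lands on the letter B.
A diminished fifth spans 6 semitones, so Eb moves to pitch class 9. On the letter B that is Bbb.

Bbb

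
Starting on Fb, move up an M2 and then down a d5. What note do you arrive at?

A major second up from Fb is Gb (letter G, 2 semitones up).
A diminished fifth down from Gb is C (letter C, 6 semitones down).

C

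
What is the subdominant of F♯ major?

B

Degree 4 takes the letter 3 steps above F, which is B.
In major, degree 4 sits 5 semitones above the tonic. F# + 5 semitones is pitch class 11, spelled on B as B.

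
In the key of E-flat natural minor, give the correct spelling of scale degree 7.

The Eb natural minor scale runs Eb F Gb Ab Bb Cb Db.
Degree 7 is Db.

Db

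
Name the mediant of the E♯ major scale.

Degree 3 takes the letter 2 steps above E, which is G.
In major, degree 3 sits 4 semitones above the tonic. E# + 4 semitones is pitch class 9, spelled on G as G##.

G##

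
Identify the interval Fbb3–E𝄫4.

major seventh

The letter names run F→E, a span of 6 letter steps, so the interval is some kind of seventh.
Fbb to Ebb is 11 semitones. A major seventh is 11, so 11 makes it major.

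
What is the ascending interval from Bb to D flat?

Counting letters B–C–D gives a third.
Bb→Db = 3 semitones, 1 narrower than the major third (4), so minor.

minor third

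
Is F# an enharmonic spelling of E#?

No

F# is pitch class 6; E# is pitch class 5.
The pitch classes differ (6 vs. 5), so they are not enharmonic equivalents.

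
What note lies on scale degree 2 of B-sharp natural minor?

C##

Degree 2 takes the letter 1 step above B, which is C.
In natural minor, degree 2 sits 2 semitones above the tonic. B# + 2 semitones is pitch class 2, spelled on C as C##.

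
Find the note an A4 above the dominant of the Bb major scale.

B

The dominant of Bb major is F.
An augmented fourth (6 semitones) above F lands on the letter B, giving B.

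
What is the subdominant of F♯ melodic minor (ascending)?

The F# melodic minor (ascending) scale runs F# G# A B C# D# E#.
Degree 4 is B.

B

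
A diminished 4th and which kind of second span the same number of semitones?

A diminished fourth spans 4 semitones.
A second spanning 4 semitones is doubly augmented (the major second is 2).

doubly augmented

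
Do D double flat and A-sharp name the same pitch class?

Two spellings are enharmonically equivalent only if they share a pitch class.
Here Dbb → 0, A# → 10; 0 ≠ 10, so they are not.

No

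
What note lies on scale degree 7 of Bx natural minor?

A##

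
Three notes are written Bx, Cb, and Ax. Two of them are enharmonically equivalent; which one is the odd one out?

B##

In 12-tone equal temperament, enharmonic equivalents share a pitch class. B## is pitch class 1; Cb is pitch class 11; A## is pitch class 11.
Cb and A## share pitch class 11, while B## is pitch class 1.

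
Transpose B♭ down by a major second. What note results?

Ab

A second below B lands on the letter A.
A major second spans 2 semitones, so Bb moves to pitch class 8. On the letter A that is Ab.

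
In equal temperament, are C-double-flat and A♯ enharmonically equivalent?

Cbb is pitch class 10; A# is pitch class 10.
All spellings map to pitch class 10, so they are enharmonically equivalent.

Yes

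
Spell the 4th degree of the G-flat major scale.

The Gb major scale runs Gb Ab Bb Cb Db Eb F.
Degree 4 is Cb.

Cb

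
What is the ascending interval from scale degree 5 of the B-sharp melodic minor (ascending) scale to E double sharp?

Scale degree 5 of B# melodic minor (ascending) is F##.
F## up to E##: letters F→E make it a seventh; 11 semitones makes it major.

major seventh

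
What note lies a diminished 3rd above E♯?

G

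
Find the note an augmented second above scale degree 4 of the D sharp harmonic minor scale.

A##

Scale degree 4 of D# harmonic minor is G#.
An augmented second (3 semitones) above G# lands on the letter A, giving A##.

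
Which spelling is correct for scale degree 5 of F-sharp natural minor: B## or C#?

Each scale degree takes a distinct letter name. Degree 5 of a scale on F must use the letter C.
C# and B## are enharmonically the same pitch, but only C# uses the letter C, so it is the correct spelling here.

C#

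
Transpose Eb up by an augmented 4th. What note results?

A fourth above E lands on the letter A.
An augmented fourth spans 6 semitones, so Eb moves to pitch class 9. On the letter A that is A.

A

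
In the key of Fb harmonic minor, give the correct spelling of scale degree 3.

Degree 3 takes the letter 2 steps above F, which is A.
In harmonic minor, degree 3 sits 3 semitones above the tonic. Fb + 3 semitones is pitch class 7, spelled on A as Abb.

Abb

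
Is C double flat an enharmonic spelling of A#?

Yes

Cbb is pitch class 10; A# is pitch class 10.
All spellings map to pitch class 10, so they are enharmonically equivalent.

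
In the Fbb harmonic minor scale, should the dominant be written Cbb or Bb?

Cbb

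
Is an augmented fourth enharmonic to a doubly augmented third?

Yes

An augmented fourth spans 6 semitones; a doubly augmented third spans 6.
They are enharmonically equivalent.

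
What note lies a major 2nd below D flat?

Cb

A second below D lands on the letter C.
A major second spans 2 semitones, so Db moves to pitch class 11. On the letter C that is Cb.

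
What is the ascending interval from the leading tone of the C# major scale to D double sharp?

major third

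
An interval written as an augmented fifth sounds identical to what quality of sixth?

An augmented fifth spans 8 semitones.
A sixth spanning 8 semitones is minor (the major sixth is 9).

minor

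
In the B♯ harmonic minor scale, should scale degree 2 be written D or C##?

Each scale degree takes a distinct letter name. Degree 2 of a scale on B must use the letter C.
C## and D are enharmonically the same pitch, but only C## uses the letter C, so it is the correct spelling here.

C##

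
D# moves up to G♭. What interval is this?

doubly diminished fourth

Counting letters D–E–F–G gives a fourth.
D#→Gb = 3 semitones, 2 narrower than the perfect fourth (5), so doubly diminished.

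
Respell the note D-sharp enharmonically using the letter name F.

Fbb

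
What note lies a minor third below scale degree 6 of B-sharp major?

Scale degree 6 of B# major is G##.
A minor third (3 semitones) below G## lands on the letter E, giving E##.

E##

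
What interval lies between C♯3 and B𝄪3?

Counting letters C–D–E–F–G–A–B gives a seventh.
C#→B## = 12 semitones, 1 wider than the major seventh (11), so augmented.

augmented seventh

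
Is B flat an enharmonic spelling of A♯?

Yes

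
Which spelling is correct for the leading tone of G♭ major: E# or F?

Each scale degree takes a distinct letter name. Degree 7 of a scale on G must use the letter F.
F and E# are enharmonically the same pitch, but only F uses the letter F, so it is the correct spelling here.

F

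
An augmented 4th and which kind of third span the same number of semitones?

doubly augmented

An augmented fourth spans 6 semitones.
A third spanning 6 semitones is doubly augmented (the major third is 4).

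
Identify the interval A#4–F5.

diminished sixth

The letter names run A→F, a span of 5 letter steps, so the interval is some kind of sixth.
A# to F is 7 semitones. A major sixth is 9, so 7 makes it diminished.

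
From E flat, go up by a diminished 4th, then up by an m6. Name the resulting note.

Fbb

A diminished fourth up from Eb is Abb (letter A, 4 semitones up).
A minor sixth up from Abb is Fbb (letter F, 8 semitones up).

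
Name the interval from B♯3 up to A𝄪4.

Counting letters B–C–D–E–F–G–A gives a seventh.
B#→A## = 11 semitones, exactly the major seventh.

major seventh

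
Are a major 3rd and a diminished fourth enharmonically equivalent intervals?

Yes

A major third spans 4 semitones; a diminished fourth spans 4.
They are enharmonically equivalent.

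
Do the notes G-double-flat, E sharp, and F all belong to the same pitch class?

Gbb is pitch class 5; E# is pitch class 5; F is pitch class 5.
All spellings map to pitch class 5, so they are enharmonically equivalent.

Yes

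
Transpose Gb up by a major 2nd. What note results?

Ab

A second above G lands on the letter A.
A major second spans 2 semitones, so Gb moves to pitch class 8. On the letter A that is Ab.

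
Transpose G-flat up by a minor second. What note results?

G up a major second is A, so the target letter is A.
From Gb, a minor second is 1 semitone up: Abb.

Abb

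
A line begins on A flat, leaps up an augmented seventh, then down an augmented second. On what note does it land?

F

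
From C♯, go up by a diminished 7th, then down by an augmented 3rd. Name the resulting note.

Gbb

A diminished seventh up from C# is Bb (letter B, 9 semitones up).
An augmented third down from Bb is Gbb (letter G, 5 semitones down).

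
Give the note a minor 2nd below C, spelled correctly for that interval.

A second below C lands on the letter B.
A minor second spans 1 semitone, so C moves to pitch class 11. On the letter B that is B.

B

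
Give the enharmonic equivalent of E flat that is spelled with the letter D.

Plain D sits 1 semitone below Eb, so on the letter D the same pitch needs a sharp: D#.

D#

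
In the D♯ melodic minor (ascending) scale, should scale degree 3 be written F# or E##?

F#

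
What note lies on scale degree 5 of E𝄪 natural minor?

B##

Degree 5 takes the letter 4 steps above E, which is B.
In natural minor, degree 5 sits 7 semitones above the tonic. E## + 7 semitones is pitch class 1, spelled on B as B##.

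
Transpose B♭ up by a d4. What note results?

A fourth above B lands on the letter E.
A diminished fourth spans 4 semitones, so Bb moves to pitch class 2. On the letter E that is Ebb.

Ebb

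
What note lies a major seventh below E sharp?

E down a major seventh is F, so the target letter is F.
From E#, a major seventh is 11 semitones down: F#.

F#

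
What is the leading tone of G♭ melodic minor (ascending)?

Degree 7 takes the letter 6 steps above G, which is F.
In melodic minor (ascending), degree 7 sits 11 semitones above the tonic. Gb + 11 semitones is pitch class 5, spelled on F as F.

F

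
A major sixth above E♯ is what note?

C##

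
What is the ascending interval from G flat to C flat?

Counting letters G–A–B–C gives a fourth.
Gb→Cb = 5 semitones, exactly the perfect fourth.

perfect fourth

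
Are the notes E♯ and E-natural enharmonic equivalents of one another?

No

E# is pitch class 5; E is pitch class 4.
The pitch classes differ (5 vs. 4), so they are not enharmonic equivalents.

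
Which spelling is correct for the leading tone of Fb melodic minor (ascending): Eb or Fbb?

Each scale degree takes a distinct letter name. Degree 7 of a scale on F must use the letter E.
Eb and Fbb are enharmonically the same pitch, but only Eb uses the letter E, so it is the correct spelling here.

Eb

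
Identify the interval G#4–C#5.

perfect fourth

The letter names run G→C, a span of 3 letter steps, so the interval is some kind of fourth.
G# to C# is 5 semitones. A perfect fourth is 5, so 5 makes it perfect.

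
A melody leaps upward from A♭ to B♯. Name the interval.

The letter names run A→B, a span of 1 letter step, so the interval is some kind of second.
Ab to B# is 4 semitones. A major second is 2, so 4 makes it doubly augmented.

doubly augmented second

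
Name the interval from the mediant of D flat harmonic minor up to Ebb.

The mediant of Db harmonic minor is Fb.
Fb up to Ebb: letters F→E make it a seventh; 10 semitones makes it minor.

minor seventh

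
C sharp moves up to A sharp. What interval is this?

major sixth

The letter names run C→A, a span of 5 letter steps, so the interval is some kind of sixth.
C# to A# is 9 semitones. A major sixth is 9, so 9 makes it major.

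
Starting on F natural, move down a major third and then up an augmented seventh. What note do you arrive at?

C#

A major third down from F is Db (letter D, 4 semitones down).
An augmented seventh up from Db is C# (letter C, 12 semitones up).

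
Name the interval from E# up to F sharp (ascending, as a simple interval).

Counting letters E–F gives a second.
E#→F# = 1 semitone, 1 narrower than the major second (2), so minor.

minor second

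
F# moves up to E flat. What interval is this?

The letter names run F→E, a span of 6 letter steps, so the interval is some kind of seventh.
F# to Eb is 9 semitones. A major seventh is 11, so 9 makes it diminished.

diminished seventh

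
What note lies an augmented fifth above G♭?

D

A fifth above G lands on the letter D.
An augmented fifth spans 8 semitones, so Gb moves to pitch class 2. On the letter D that is D.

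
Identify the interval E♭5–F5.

Counting letters E–F gives a second.
Eb→F = 2 semitones, exactly the major second.

major second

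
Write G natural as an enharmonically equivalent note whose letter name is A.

Abb

Plain A sits 2 semitones above G, so on the letter A the same pitch needs a double flat: Abb.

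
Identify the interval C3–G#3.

The letter names run C→G, a span of 4 letter steps, so the interval is some kind of fifth.
C to G# is 8 semitones. A perfect fifth is 7, so 8 makes it augmented.

augmented fifth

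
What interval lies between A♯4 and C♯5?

minor third

Counting letters A–B–C gives a third.
A#→C# = 3 semitones, 1 narrower than the major third (4), so minor.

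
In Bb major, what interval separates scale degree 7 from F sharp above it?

Scale degree 7 of Bb major is A.
A up to F#: letters A→F make it a sixth; 9 semitones makes it major.

major sixth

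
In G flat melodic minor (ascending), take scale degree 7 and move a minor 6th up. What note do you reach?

Db

Scale degree 7 of Gb melodic minor (ascending) is F.
A minor sixth (8 semitones) above F lands on the letter D, giving Db.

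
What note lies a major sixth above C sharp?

A#

A sixth above C lands on the letter A.
A major sixth spans 9 semitones, so C# moves to pitch class 10. On the letter A that is A#.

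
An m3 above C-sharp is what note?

E

A third above C lands on the letter E.
A minor third spans 3 semitones, so C# moves to pitch class 4. On the letter E that is E.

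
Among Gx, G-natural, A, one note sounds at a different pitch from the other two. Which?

G

In 12-tone equal temperament, enharmonic equivalents share a pitch class. G## is pitch class 9; G is pitch class 7; A is pitch class 9.
G## and A share pitch class 9, while G is pitch class 7.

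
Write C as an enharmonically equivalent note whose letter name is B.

B#

Plain B sits 1 semitone below C, so on the letter B the same pitch needs a sharp: B#.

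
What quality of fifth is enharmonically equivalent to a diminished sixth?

perfect

A diminished sixth spans 7 semitones.
A fifth spanning 7 semitones is perfect (the perfect fifth is 7).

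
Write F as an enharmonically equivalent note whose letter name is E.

E#

Plain E sits 1 semitone below F, so on the letter E the same pitch needs a sharp: E#.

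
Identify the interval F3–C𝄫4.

doubly diminished fifth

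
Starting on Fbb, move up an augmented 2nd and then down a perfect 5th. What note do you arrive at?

An augmented second up from Fbb is Gb (letter G, 3 semitones up).
A perfect fifth down from Gb is Cb (letter C, 7 semitones down).

Cb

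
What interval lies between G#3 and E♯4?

The letter names run G→E, a span of 5 letter steps, so the interval is some kind of sixth.
G# to E# is 9 semitones. A major sixth is 9, so 9 makes it major.

major sixth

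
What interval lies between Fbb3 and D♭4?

The letter names run F→D, a span of 5 letter steps, so the interval is some kind of sixth.
Fbb to Db is 10 semitones. A major sixth is 9, so 10 makes it augmented.

augmented sixth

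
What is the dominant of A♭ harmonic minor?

Eb

The Ab harmonic minor scale runs Ab Bb Cb Db Eb Fb G.
Degree 5 is Eb.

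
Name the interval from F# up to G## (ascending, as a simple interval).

augmented second

Counting letters F–G gives a second.
F#→G## = 3 semitones, 1 wider than the major second (2), so augmented.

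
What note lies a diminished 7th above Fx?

E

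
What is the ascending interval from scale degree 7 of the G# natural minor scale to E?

minor seventh

Scale degree 7 of G# natural minor is F#.
F# up to E: letters F→E make it a seventh; 10 semitones makes it minor.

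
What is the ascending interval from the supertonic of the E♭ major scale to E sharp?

augmented seventh

The supertonic of Eb major is F.
F up to E#: letters F→E make it a seventh; 12 semitones makes it augmented.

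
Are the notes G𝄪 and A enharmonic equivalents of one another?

G## = pitch class 9 and A = pitch class 9 — the same pitch class, so they are enharmonic equivalents.

Yes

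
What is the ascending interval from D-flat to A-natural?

The letter names run D→A, a span of 4 letter steps, so the interval is some kind of fifth.
Db to A is 8 semitones. A perfect fifth is 7, so 8 makes it augmented.

augmented fifth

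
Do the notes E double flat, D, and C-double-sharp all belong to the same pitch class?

Yes

Ebb = pitch class 2 and D = pitch class 2 and C## = pitch class 2 — the same pitch class, so they are enharmonic equivalents.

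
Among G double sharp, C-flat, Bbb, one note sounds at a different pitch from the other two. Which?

In 12-tone equal temperament, enharmonic equivalents share a pitch class. G## is pitch class 9; Cb is pitch class 11; Bbb is pitch class 9.
G## and Bbb share pitch class 9, while Cb is pitch class 11.

Cb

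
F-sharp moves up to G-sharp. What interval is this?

major second

The letter names run F→G, a span of 1 letter step, so the interval is some kind of second.
F# to G# is 2 semitones. A major second is 2, so 2 makes it major.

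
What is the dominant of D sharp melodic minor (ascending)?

Degree 5 takes the letter 4 steps above D, which is A.
In melodic minor (ascending), degree 5 sits 7 semitones above the tonic. D# + 7 semitones is pitch class 10, spelled on A as A#.

A#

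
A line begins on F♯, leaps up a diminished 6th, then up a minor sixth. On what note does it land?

Bbb

A diminished sixth up from F# is Db (letter D, 7 semitones up).
A minor sixth up from Db is Bbb (letter B, 8 semitones up).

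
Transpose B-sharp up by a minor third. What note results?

D#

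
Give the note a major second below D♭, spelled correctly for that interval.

Cb

D down a major second is C, so the target letter is C.
From Db, a major second is 2 semitones down: Cb.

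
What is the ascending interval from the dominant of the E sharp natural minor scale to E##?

The dominant of E# natural minor is B#.
B# up to E##: letters B→E make it a fourth; 6 semitones makes it augmented.

augmented fourth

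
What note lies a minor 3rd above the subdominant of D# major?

The subdominant of D# major is G#.
A minor third (3 semitones) above G# lands on the letter B, giving B.

B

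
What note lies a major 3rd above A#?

C##

A up a major third is C#, so the target letter is C.
From A#, a major third is 4 semitones up: C##.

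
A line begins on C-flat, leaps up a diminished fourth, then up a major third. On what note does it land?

A diminished fourth up from Cb is Fbb (letter F, 4 semitones up).
A major third up from Fbb is Abb (letter A, 4 semitones up).

Abb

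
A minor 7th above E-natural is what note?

A seventh above E lands on the letter D.
A minor seventh spans 10 semitones, so E moves to pitch class 2. On the letter D that is D.

D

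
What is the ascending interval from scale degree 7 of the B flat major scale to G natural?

minor seventh

Scale degree 7 of Bb major is A.
A up to G: letters A→G make it a seventh; 10 semitones makes it minor.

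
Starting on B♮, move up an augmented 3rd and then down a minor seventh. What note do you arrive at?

An augmented third up from B is D## (letter D, 5 semitones up).
A minor seventh down from D## is E## (letter E, 10 semitones down).

E##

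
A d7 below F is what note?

G#

F down a major seventh is Gb, so the target letter is G.
From F, a diminished seventh is 9 semitones down: G#.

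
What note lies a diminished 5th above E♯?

E up a perfect fifth is B, so the target letter is B.
From E#, a diminished fifth is 6 semitones up: B.

B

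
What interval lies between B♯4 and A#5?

The letter names run B→A, a span of 6 letter steps, so the interval is some kind of seventh.
B# to A# is 10 semitones. A major seventh is 11, so 10 makes it minor.

minor seventh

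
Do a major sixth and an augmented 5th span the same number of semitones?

A major sixth spans 9 semitones; an augmented fifth spans 8.
The spans differ, so they are not enharmonic equivalents.

No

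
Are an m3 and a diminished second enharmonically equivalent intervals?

A minor third spans 3 semitones; a diminished second spans 0.
The spans differ, so they are not enharmonic equivalents.

No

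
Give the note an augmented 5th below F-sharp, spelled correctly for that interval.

A fifth below F lands on the letter B.
An augmented fifth spans 8 semitones, so F# moves to pitch class 10. On the letter B that is Bb.

Bb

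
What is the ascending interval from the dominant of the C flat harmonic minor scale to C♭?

perfect fourth

The dominant of Cb harmonic minor is Gb.
Gb up to Cb: letters G→C make it a fourth; 5 semitones makes it perfect.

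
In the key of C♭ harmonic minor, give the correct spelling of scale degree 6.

Abb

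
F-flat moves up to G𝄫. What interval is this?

Counting letters F–G gives a second.
Fb→Gbb = 1 semitone, 1 narrower than the major second (2), so minor.

minor second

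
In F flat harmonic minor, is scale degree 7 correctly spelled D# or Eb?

Eb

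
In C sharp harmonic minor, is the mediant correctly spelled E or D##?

Each scale degree takes a distinct letter name. Degree 3 of a scale on C must use the letter E.
E and D## are enharmonically the same pitch, but only E uses the letter E, so it is the correct spelling here.

E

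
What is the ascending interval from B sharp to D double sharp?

major third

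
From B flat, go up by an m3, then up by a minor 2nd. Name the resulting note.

Ebb

A minor third up from Bb is Db (letter D, 3 semitones up).
A minor second up from Db is Ebb (letter E, 1 semitone up).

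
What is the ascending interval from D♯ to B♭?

The letter names run D→B, a span of 5 letter steps, so the interval is some kind of sixth.
D# to Bb is 7 semitones. A major sixth is 9, so 7 makes it diminished.

diminished sixth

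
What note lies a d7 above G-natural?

Fb

G up a major seventh is F#, so the target letter is F.
From G, a diminished seventh is 9 semitones up: Fb.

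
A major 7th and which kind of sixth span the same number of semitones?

doubly augmented

A major seventh spans 11 semitones.
A sixth spanning 11 semitones is doubly augmented (the major sixth is 9).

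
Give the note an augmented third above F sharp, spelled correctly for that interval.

A third above F lands on the letter A.
An augmented third spans 5 semitones, so F# moves to pitch class 11. On the letter A that is A##.

A##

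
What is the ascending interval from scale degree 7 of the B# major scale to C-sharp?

Scale degree 7 of B# major is A##.
A## up to C#: letters A→C make it a third; 2 semitones makes it diminished.

diminished third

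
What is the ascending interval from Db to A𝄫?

diminished fifth

Counting letters D–E–F–G–A gives a fifth.
Db→Abb = 6 semitones, 1 narrower than the perfect fifth (7), so diminished.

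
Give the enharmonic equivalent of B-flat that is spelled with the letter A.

Bb is pitch class 10. The letter A alone is pitch class 9.
To reach pitch class 10 from A requires an offset of +1 semitone, i.e. sharp: A#.

A#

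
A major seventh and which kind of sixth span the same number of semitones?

A major seventh spans 11 semitones.
A sixth spanning 11 semitones is doubly augmented (the major sixth is 9).

doubly augmented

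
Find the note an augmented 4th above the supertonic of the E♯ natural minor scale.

The supertonic of E# natural minor is F##.
An augmented fourth (6 semitones) above F## lands on the letter B, giving B##.

B##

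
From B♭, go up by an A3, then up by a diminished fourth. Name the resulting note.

G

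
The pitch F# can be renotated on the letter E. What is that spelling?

Plain E sits 2 semitones below F#, so on the letter E the same pitch needs a double sharp: E##.

E##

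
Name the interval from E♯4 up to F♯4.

The letter names run E→F, a span of 1 letter step, so the interval is some kind of second.
E# to F# is 1 semitone. A major second is 2, so 1 makes it minor.

minor second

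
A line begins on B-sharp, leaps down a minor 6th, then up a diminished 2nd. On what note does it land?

E

A minor sixth down from B# is D## (letter D, 8 semitones down).
A diminished second up from D## is E (letter E, 0 semitones up).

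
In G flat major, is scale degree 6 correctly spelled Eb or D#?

Each scale degree takes a distinct letter name. Degree 6 of a scale on G must use the letter E.
Eb and D# are enharmonically the same pitch, but only Eb uses the letter E, so it is the correct spelling here.

Eb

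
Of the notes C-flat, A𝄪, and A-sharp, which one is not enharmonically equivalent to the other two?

In 12-tone equal temperament, enharmonic equivalents share a pitch class. Cb is pitch class 11; A## is pitch class 11; A# is pitch class 10.
Cb and A## share pitch class 11, while A# is pitch class 10.

A#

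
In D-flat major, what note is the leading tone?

Degree 7 takes the letter 6 steps above D, which is C.
In major, degree 7 sits 11 semitones above the tonic. Db + 11 semitones is pitch class 0, spelled on C as C.

C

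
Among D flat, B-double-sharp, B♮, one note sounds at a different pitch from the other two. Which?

B

In 12-tone equal temperament, enharmonic equivalents share a pitch class. Db is pitch class 1; B## is pitch class 1; B is pitch class 11.
Db and B## share pitch class 1, while B is pitch class 11.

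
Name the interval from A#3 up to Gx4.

Counting letters A–B–C–D–E–F–G gives a seventh.
A#→G## = 11 semitones, exactly the major seventh.

major seventh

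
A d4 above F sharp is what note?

Bb

A fourth above F lands on the letter B.
A diminished fourth spans 4 semitones, so F# moves to pitch class 10. On the letter B that is Bb.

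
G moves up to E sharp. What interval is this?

The letter names run G→E, a span of 5 letter steps, so the interval is some kind of sixth.
G to E# is 10 semitones. A major sixth is 9, so 10 makes it augmented.

augmented sixth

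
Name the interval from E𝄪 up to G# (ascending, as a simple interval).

Counting letters E–F–G gives a third.
E##→G# = 2 semitones, 2 narrower than the major third (4), so diminished.

diminished third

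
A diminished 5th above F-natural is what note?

A fifth above F lands on the letter C.
A diminished fifth spans 6 semitones, so F moves to pitch class 11. On the letter C that is Cb.

Cb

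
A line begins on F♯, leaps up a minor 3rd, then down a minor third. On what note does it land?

F#

A minor third up from F# is A (letter A, 3 semitones up).
A minor third down from A is F# (letter F, 3 semitones down).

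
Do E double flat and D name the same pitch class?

Yes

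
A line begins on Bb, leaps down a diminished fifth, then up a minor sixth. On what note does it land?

A diminished fifth down from Bb is E (letter E, 6 semitones down).
A minor sixth up from E is C (letter C, 8 semitones up).

C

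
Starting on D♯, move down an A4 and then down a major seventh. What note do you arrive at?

Bb

An augmented fourth down from D# is A (letter A, 6 semitones down).
A major seventh down from A is Bb (letter B, 11 semitones down).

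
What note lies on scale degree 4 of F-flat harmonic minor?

Degree 4 takes the letter 3 steps above F, which is B.
In harmonic minor, degree 4 sits 5 semitones above the tonic. Fb + 5 semitones is pitch class 9, spelled on B as Bbb.

Bbb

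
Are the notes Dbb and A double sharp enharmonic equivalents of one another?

Dbb is pitch class 0; A## is pitch class 11.
The pitch classes differ (0 vs. 11), so they are not enharmonic equivalents.

No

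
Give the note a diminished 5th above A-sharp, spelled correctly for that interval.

A fifth above A lands on the letter E.
A diminished fifth spans 6 semitones, so A# moves to pitch class 4. On the letter E that is E.

E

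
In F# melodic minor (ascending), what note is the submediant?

D#

The F# melodic minor (ascending) scale runs F# G# A B C# D# E#.
Degree 6 is D#.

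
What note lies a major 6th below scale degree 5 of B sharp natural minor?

Scale degree 5 of B# natural minor is F##.
A major sixth (9 semitones) below F## lands on the letter A, giving A#.

A#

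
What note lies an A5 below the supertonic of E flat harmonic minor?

Bbb

The supertonic of Eb harmonic minor is F.
An augmented fifth (8 semitones) below F lands on the letter B, giving Bbb.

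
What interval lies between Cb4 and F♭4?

Counting letters C–D–E–F gives a fourth.
Cb→Fb = 5 semitones, exactly the perfect fourth.

perfect fourth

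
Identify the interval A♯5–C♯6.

minor third

The letter names run A→C, a span of 2 letter steps, so the interval is some kind of third.
A# to C# is 3 semitones. A major third is 4, so 3 makes it minor.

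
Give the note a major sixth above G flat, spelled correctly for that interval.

Eb

A sixth above G lands on the letter E.
A major sixth spans 9 semitones, so Gb moves to pitch class 3. On the letter E that is Eb.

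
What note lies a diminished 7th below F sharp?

F down a major seventh is Gb, so the target letter is G.
From F#, a diminished seventh is 9 semitones down: G##.

G##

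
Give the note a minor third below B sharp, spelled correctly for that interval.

G##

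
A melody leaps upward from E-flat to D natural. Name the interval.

Counting letters E–F–G–A–B–C–D gives a seventh.
Eb→D = 11 semitones, exactly the major seventh.

major seventh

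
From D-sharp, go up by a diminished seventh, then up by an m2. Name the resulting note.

Db

A diminished seventh up from D# is C (letter C, 9 semitones up).
A minor second up from C is Db (letter D, 1 semitone up).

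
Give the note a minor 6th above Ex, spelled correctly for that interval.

C##

E up a major sixth is C#, so the target letter is C.
From E##, a minor sixth is 8 semitones up: C##.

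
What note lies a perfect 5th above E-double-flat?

Bbb

E up a perfect fifth is B, so the target letter is B.
From Ebb, a perfect fifth is 7 semitones up: Bbb.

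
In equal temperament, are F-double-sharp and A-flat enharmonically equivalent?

F## is pitch class 7; Ab is pitch class 8.
The pitch classes differ (7 vs. 8), so they are not enharmonic equivalents.

No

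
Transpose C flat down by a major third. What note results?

C down a major third is Ab, so the target letter is A.
From Cb, a major third is 4 semitones down: Abb.

Abb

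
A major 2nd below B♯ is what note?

A#

A second below B lands on the letter A.
A major second spans 2 semitones, so B# moves to pitch class 10. On the letter A that is A#.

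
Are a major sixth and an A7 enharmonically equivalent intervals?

A major sixth spans 9 semitones; an augmented seventh spans 12.
The spans differ, so they are not enharmonic equivalents.

No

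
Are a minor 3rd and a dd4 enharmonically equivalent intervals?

A minor third spans 3 semitones; a doubly diminished fourth spans 3.
They are enharmonically equivalent.

Yes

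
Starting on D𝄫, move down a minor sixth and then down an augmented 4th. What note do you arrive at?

A minor sixth down from Dbb is Fb (letter F, 8 semitones down).
An augmented fourth down from Fb is Cbb (letter C, 6 semitones down).

Cbb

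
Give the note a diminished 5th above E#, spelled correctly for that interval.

E up a perfect fifth is B, so the target letter is B.
From E#, a diminished fifth is 6 semitones up: B.

B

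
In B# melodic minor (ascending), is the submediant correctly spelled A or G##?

G##

Each scale degree takes a distinct letter name. Degree 6 of a scale on B must use the letter G.
G## and A are enharmonically the same pitch, but only G## uses the letter G, so it is the correct spelling here.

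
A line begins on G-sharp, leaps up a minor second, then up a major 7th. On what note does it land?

G#

A minor second up from G# is A (letter A, 1 semitone up).
A major seventh up from A is G# (letter G, 11 semitones up).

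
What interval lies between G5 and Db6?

diminished fifth

Counting letters G–A–B–C–D gives a fifth.
G→Db = 6 semitones, 1 narrower than the perfect fifth (7), so diminished.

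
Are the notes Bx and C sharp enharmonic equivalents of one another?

Yes

B## is pitch class 1; C# is pitch class 1.
All spellings map to pitch class 1, so they are enharmonically equivalent.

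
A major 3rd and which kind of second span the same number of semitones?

A major third spans 4 semitones.
A second spanning 4 semitones is doubly augmented (the major second is 2).

doubly augmented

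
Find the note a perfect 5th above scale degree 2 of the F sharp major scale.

Scale degree 2 of F# major is G#.
A perfect fifth (7 semitones) above G# lands on the letter D, giving D#.

D#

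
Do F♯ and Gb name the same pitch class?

F# is pitch class 6; Gb is pitch class 6.
All spellings map to pitch class 6, so they are enharmonically equivalent.

Yes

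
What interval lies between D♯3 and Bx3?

augmented sixth

Counting letters D–E–F–G–A–B gives a sixth.
D#→B## = 10 semitones, 1 wider than the major sixth (9), so augmented.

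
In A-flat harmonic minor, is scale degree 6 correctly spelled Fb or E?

Each scale degree takes a distinct letter name. Degree 6 of a scale on A must use the letter F.
Fb and E are enharmonically the same pitch, but only Fb uses the letter F, so it is the correct spelling here.

Fb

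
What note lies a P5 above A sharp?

A up a perfect fifth is E, so the target letter is E.
From A#, a perfect fifth is 7 semitones up: E#.

E#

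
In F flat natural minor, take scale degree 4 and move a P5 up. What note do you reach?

Scale degree 4 of Fb natural minor is Bbb.
A perfect fifth (7 semitones) above Bbb lands on the letter F, giving Fb.

Fb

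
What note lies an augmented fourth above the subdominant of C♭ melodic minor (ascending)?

Bb

The subdominant of Cb melodic minor (ascending) is Fb.
An augmented fourth (6 semitones) above Fb lands on the letter B, giving Bb.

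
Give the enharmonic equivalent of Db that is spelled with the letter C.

Plain C sits 1 semitone below Db, so on the letter C the same pitch needs a sharp: C#.

C#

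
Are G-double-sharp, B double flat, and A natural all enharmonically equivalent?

Yes

G## = pitch class 9 and Bbb = pitch class 9 and A = pitch class 9 — the same pitch class, so they are enharmonic equivalents.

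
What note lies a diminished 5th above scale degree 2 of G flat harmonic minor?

Ebb

Scale degree 2 of Gb harmonic minor is Ab.
A diminished fifth (6 semitones) above Ab lands on the letter E, giving Ebb.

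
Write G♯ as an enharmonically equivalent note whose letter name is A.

G# is pitch class 8. The letter A alone is pitch class 9.
To reach pitch class 8 from A requires an offset of -1 semitone, i.e. flat: Ab.

Ab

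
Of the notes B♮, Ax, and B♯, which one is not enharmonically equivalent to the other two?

In 12-tone equal temperament, enharmonic equivalents share a pitch class. B is pitch class 11; A## is pitch class 11; B# is pitch class 0.
B and A## share pitch class 11, while B# is pitch class 0.

B#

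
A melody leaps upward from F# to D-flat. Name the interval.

The letter names run F→D, a span of 5 letter steps, so the interval is some kind of sixth.
F# to Db is 7 semitones. A major sixth is 9, so 7 makes it diminished.

diminished sixth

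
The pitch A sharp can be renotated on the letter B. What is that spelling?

Bb

A# is pitch class 10. The letter B alone is pitch class 11.
To reach pitch class 10 from B requires an offset of -1 semitone, i.e. flat: Bb.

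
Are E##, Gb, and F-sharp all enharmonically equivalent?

E## is pitch class 6; Gb is pitch class 6; F# is pitch class 6.
All spellings map to pitch class 6, so they are enharmonically equivalent.

Yes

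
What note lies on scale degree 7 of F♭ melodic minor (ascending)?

The Fb melodic minor (ascending) scale runs Fb Gb Abb Bbb Cb Db Eb.
Degree 7 is Eb.

Eb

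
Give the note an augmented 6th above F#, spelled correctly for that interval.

F up a major sixth is D, so the target letter is D.
From F#, an augmented sixth is 10 semitones up: D##.

D##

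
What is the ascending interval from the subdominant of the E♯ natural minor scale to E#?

The subdominant of E# natural minor is A#.
A# up to E#: letters A→E make it a fifth; 7 semitones makes it perfect.

perfect fifth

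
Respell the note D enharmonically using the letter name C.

C##

D is pitch class 2. The letter C alone is pitch class 0.
To reach pitch class 2 from C requires an offset of +2 semitones, i.e. double sharp: C##.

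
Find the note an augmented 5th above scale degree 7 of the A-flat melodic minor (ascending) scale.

Scale degree 7 of Ab melodic minor (ascending) is G.
An augmented fifth (8 semitones) above G lands on the letter D, giving D#.

D#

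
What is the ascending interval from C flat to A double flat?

minor sixth

The letter names run C→A, a span of 5 letter steps, so the interval is some kind of sixth.
Cb to Abb is 8 semitones. A major sixth is 9, so 8 makes it minor.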